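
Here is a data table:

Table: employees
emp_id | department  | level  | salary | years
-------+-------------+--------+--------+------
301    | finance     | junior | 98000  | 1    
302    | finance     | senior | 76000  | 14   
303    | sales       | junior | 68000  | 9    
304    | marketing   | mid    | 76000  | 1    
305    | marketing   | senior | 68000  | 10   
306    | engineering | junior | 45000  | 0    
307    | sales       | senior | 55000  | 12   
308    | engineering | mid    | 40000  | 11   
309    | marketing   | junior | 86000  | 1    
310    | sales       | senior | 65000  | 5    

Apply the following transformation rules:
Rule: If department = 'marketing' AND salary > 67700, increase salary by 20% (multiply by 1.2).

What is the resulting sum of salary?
723000.0

Step 1: Find records where department = 'marketing' AND salary > 67700
Step 2: 3 records match, summing to 230000
Step 3: After multiplier: 230000 × 1.2 = 276000.0
Step 4: Unaffected records sum: 447000
Step 5: Final sum = 276000.0 + 447000 = 723000.0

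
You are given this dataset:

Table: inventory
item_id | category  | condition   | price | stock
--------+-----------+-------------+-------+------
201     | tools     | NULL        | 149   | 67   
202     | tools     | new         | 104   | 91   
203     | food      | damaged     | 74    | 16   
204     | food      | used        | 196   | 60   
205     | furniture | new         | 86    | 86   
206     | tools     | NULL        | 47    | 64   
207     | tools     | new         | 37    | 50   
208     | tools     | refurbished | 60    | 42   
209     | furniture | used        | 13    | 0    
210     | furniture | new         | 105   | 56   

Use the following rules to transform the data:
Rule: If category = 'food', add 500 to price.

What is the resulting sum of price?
1871

Step 1: Count records where category = 'food': 2
Step 2: Total bonus added: 2 × 500 = 1000
Step 3: Original sum of price: 871
Step 4: Final sum = 871 + 1000 = 1871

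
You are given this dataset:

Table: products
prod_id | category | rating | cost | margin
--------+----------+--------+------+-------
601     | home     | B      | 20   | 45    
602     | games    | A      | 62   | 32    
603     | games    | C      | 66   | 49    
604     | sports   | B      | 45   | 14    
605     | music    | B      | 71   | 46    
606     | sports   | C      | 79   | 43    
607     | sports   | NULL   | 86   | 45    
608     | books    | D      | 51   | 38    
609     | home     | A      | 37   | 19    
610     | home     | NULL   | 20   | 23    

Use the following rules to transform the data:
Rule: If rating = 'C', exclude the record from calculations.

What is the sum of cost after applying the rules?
392

Step 1: Identify records where rating = 'C'
Step 2: The excluded records sum to 145
Step 3: Original total cost = 537
Step 4: Remaining total = 537 - 145 = 392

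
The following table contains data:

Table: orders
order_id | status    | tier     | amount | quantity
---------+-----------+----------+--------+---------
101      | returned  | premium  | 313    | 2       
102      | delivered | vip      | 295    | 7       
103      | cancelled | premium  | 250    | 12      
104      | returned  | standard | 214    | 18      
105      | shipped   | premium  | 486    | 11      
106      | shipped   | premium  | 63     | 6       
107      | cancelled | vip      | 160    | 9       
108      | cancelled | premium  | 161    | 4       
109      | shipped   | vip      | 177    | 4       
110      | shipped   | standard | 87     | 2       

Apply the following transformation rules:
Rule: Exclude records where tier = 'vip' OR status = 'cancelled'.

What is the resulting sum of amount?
1163

Step 1: Find records where tier = 'vip' OR status = 'cancelled'
Step 2: 5 records match, summing to 1043
Step 3: Original sum: 2206
Step 4: Remaining sum = 2206 - 1043 = 1163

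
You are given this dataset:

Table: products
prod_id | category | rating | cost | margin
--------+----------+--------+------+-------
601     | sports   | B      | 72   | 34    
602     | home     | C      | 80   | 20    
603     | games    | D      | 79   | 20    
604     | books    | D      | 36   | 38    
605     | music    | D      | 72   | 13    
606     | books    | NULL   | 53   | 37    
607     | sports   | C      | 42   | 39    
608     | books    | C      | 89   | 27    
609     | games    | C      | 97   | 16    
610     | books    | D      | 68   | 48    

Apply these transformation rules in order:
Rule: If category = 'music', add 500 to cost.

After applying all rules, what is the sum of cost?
1188

Step 1: Count records where category = 'music': 1
Step 2: Total bonus added: 1 × 500 = 500
Step 3: Original sum of cost: 688
Step 4: Final sum = 688 + 500 = 1188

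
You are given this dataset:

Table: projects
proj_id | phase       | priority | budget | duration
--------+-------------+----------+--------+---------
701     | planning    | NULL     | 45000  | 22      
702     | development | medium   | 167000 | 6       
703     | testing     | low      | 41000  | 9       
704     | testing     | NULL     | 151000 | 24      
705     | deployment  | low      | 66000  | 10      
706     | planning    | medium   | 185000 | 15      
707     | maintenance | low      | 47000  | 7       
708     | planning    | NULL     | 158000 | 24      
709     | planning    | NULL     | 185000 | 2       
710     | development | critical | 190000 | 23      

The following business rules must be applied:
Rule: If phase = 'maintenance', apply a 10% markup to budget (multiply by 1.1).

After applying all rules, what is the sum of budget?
1239700.0

Step 1: Records with phase = 'maintenance' have total budget = 47000
Step 2: Apply multiplier: 47000 × 1.1 = 51700.0
Step 3: Other records total: 1188000
Step 4: Final sum = 51700.0 + 1188000 = 1239700.0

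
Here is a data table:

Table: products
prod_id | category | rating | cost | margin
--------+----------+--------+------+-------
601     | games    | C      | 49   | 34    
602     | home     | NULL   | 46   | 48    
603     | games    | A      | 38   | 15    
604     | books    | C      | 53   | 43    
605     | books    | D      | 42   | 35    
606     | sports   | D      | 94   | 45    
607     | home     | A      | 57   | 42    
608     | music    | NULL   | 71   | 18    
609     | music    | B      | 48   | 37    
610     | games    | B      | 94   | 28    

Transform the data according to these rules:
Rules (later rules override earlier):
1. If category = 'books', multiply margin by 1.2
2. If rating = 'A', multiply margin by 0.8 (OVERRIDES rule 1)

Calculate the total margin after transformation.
349.2

Step 1: Rule 2 takes priority for records with rating = 'A'
  - 2 records: 57 × 0.8 = 45.6
Step 2: Rule 1 applies to remaining records with category = 'books'
  - 2 records: 78 × 1.2 = 93.6
Step 3: Other records unchanged: 210
Step 4: Final sum = 45.6 + 93.6 + 210 = 349.2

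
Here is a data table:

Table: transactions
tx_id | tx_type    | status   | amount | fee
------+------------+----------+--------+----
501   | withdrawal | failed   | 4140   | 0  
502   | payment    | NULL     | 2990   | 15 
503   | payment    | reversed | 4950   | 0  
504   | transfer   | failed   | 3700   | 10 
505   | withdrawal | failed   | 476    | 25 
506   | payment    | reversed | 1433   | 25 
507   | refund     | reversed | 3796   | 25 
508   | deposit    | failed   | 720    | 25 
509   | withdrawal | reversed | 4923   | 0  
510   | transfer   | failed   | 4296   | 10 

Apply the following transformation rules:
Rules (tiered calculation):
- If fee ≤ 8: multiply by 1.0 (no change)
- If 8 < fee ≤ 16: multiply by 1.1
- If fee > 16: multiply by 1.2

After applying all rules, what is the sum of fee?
158.5

Step 1: Tier 1 (fee ≤ 8): 3 records, sum = 0 × 1.0 = 0.0
Step 2: Tier 2 (8 < fee ≤ 16): 3 records, sum = 35 × 1.1 = 38.5
Step 3: Tier 3 (fee > 16): 4 records, sum = 100 × 1.2 = 120.0
Step 4: Final sum = 0.0 + 38.5 + 120.0 = 158.5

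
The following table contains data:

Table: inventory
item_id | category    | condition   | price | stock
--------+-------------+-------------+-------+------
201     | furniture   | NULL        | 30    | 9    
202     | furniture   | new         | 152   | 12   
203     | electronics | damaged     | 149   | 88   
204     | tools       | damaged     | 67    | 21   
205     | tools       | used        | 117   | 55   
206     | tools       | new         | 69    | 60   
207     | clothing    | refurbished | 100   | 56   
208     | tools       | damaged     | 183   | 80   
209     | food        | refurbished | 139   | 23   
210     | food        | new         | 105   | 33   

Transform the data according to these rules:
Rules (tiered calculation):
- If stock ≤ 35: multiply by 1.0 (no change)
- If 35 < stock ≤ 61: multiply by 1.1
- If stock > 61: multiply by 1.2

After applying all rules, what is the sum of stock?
487.7

Step 1: Tier 1 (stock ≤ 35): 5 records, sum = 98 × 1.0 = 98.0
Step 2: Tier 2 (35 < stock ≤ 61): 3 records, sum = 171 × 1.1 = 188.1
Step 3: Tier 3 (stock > 61): 2 records, sum = 168 × 1.2 = 201.6
Step 4: Final sum = 98.0 + 188.1 + 201.6 = 487.7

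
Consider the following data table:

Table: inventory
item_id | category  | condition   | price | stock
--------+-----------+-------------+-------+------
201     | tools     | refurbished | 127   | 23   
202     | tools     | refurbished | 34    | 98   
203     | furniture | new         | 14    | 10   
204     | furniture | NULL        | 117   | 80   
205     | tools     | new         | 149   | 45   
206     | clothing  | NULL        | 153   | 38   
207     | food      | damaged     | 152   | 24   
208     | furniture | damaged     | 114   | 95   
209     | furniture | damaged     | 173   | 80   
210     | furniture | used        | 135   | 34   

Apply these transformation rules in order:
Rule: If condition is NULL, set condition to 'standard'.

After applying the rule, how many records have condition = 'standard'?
2

Step 1: Count records where condition IS NULL
Step 2: Found 2 records with NULL condition
Step 3: These records will have condition set to 'standard'
Step 4: Records already having condition = 'standard': 0
Step 5: Answer: 2 + 0 = 2 records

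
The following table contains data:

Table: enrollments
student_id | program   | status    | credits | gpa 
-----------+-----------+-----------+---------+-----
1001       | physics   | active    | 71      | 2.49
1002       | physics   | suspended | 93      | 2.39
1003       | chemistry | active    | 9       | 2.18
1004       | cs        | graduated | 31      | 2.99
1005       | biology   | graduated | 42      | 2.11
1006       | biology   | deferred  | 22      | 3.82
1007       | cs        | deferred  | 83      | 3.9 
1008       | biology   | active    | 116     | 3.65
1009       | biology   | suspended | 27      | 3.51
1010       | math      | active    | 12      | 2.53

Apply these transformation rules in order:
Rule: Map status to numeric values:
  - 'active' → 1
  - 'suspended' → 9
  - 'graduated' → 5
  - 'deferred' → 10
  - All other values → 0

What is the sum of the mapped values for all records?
52

Step 1: Apply mapping to each record
Step 2: Count by status:
  'active': 4 records × 1 = 4
  'suspended': 2 records × 9 = 18
  'graduated': 2 records × 5 = 10
  'deferred': 2 records × 10 = 20
Step 3: Sum all mapped values = 52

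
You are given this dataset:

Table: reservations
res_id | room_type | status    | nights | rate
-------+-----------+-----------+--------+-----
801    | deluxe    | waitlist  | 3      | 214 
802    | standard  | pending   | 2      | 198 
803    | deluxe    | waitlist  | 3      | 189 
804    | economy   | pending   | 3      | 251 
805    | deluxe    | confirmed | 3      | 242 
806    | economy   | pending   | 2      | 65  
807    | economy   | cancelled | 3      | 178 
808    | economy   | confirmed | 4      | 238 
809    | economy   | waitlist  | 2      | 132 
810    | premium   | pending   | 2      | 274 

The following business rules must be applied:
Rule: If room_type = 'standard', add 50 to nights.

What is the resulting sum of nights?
77

Step 1: Count records where room_type = 'standard': 1
Step 2: Total bonus added: 1 × 50 = 50
Step 3: Original sum of nights: 27
Step 4: Final sum = 27 + 50 = 77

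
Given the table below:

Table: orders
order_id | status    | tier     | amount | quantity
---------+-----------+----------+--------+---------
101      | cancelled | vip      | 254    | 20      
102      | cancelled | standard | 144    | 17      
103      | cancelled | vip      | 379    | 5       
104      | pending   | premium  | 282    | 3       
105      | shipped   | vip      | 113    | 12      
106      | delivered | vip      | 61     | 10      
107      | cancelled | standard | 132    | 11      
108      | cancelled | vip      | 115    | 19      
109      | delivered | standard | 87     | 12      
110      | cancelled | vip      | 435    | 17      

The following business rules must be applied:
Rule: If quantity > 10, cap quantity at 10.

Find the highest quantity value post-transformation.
10

Step 1: Original maximum quantity = 20
Step 2: Apply cap at 10
Step 3: 7 records had quantity > 10 and were capped
Step 4: Maximum after transformation = 10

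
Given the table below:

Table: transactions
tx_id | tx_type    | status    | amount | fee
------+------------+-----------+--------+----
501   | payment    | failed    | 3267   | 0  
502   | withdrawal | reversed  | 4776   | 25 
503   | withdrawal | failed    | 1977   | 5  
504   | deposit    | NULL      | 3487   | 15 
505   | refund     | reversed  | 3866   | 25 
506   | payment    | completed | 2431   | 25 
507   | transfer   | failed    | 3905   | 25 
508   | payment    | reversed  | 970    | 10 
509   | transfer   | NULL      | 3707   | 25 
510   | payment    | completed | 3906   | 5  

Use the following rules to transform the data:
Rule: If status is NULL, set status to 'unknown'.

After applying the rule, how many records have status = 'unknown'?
2

Step 1: Count records where status IS NULL
Step 2: Found 2 records with NULL status
Step 3: These records will have status set to 'unknown'
Step 4: Records already having status = 'unknown': 0
Step 5: Answer: 2 + 0 = 2 records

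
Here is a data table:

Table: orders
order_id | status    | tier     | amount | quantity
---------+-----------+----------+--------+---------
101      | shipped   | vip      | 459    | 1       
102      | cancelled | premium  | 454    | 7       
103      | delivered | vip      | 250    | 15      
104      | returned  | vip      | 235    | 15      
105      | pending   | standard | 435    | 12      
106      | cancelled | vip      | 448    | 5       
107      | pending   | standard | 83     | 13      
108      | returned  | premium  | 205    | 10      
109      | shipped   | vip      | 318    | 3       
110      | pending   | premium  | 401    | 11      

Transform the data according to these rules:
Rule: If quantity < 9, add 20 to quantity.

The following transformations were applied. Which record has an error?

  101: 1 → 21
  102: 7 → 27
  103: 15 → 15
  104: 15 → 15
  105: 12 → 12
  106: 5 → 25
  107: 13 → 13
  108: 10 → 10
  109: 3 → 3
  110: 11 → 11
Record 109 has an error. The correct transformed value should be 23, not 3.

Step 1: Check each record against the rule
Step 2: Record 109 has quantity = 3
Step 3: Since 3 < 9, the bonus should have been applied
Step 4: Correct value = 23, but claimed value = 3
Conclusion: Record 109 has the error.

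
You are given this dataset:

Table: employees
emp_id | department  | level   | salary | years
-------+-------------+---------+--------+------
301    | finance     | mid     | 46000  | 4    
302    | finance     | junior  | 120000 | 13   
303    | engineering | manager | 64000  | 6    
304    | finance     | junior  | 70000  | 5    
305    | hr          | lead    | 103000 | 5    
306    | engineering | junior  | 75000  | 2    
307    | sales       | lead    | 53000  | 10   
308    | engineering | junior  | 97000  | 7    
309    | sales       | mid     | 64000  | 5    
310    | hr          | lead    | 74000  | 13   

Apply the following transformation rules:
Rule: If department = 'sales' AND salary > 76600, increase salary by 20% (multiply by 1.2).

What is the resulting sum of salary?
766000

Step 1: Find records where department = 'sales' AND salary > 76600
Step 2: 0 records match, summing to 0
Step 3: After multiplier: 0 × 1.2 = 0.0
Step 4: Unaffected records sum: 766000
Step 5: Final sum = 0.0 + 766000 = 766000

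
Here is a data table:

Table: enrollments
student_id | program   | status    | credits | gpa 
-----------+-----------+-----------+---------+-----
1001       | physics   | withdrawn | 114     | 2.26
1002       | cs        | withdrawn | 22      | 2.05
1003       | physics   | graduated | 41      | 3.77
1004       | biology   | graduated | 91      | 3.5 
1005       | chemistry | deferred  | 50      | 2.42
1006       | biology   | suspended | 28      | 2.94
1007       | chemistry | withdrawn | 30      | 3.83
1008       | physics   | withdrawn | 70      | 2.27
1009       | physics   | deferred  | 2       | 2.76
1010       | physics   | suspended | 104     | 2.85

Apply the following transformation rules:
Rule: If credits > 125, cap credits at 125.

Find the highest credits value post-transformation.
114

Step 1: Original maximum credits = 114
Step 2: Check cap of 125 against maximum
Step 3: No records exceed the cap (max 114 <= cap 125), so no capping applies
Step 4: Maximum after transformation = 114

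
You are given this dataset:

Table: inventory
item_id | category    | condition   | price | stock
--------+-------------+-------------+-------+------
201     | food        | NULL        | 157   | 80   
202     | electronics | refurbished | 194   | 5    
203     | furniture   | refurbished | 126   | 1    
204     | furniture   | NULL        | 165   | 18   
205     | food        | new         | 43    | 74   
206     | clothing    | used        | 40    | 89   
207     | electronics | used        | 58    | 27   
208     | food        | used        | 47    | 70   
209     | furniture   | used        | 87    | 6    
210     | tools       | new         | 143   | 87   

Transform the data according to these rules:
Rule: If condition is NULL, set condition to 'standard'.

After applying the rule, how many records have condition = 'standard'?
2

Step 1: Count records where condition IS NULL
Step 2: Found 2 records with NULL condition
Step 3: These records will have condition set to 'standard'
Step 4: Records already having condition = 'standard': 0
Step 5: Answer: 2 + 0 = 2 records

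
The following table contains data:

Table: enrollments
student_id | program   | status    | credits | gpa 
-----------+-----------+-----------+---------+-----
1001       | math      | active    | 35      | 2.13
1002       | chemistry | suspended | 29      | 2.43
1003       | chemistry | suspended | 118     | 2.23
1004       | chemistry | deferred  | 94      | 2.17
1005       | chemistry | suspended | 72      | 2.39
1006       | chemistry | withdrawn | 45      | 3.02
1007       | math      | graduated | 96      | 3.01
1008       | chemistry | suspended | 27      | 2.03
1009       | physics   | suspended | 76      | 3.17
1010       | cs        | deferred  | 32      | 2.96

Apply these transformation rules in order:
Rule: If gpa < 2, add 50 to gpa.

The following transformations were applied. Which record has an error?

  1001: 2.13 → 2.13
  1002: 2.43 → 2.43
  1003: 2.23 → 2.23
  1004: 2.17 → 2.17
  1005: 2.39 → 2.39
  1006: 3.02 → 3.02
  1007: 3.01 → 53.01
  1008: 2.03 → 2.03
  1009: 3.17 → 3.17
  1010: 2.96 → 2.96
Record 1007 has an error. The correct transformed value should be 3.01, not 53.01.

Step 1: Check each record against the rule
Step 2: Record 1007 has gpa = 3.01
Step 3: Since 3.01 >= 2, the bonus should not have been applied
Step 4: Correct value = 3.01, but claimed value = 53.01
Conclusion: Record 1007 has the error.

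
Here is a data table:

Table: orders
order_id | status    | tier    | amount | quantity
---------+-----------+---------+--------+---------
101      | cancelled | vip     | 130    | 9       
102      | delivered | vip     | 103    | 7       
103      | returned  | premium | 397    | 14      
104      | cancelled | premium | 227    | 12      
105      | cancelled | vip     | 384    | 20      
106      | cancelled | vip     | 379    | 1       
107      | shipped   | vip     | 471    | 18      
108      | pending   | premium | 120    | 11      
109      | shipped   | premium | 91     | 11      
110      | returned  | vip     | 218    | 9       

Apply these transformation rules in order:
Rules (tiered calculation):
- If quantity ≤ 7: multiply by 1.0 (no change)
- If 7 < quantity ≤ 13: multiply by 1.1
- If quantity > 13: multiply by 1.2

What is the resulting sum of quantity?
127.6

Step 1: Tier 1 (quantity ≤ 7): 2 records, sum = 8 × 1.0 = 8.0
Step 2: Tier 2 (7 < quantity ≤ 13): 5 records, sum = 52 × 1.1 = 57.2
Step 3: Tier 3 (quantity > 13): 3 records, sum = 52 × 1.2 = 62.4
Step 4: Final sum = 8.0 + 57.2 + 62.4 = 127.6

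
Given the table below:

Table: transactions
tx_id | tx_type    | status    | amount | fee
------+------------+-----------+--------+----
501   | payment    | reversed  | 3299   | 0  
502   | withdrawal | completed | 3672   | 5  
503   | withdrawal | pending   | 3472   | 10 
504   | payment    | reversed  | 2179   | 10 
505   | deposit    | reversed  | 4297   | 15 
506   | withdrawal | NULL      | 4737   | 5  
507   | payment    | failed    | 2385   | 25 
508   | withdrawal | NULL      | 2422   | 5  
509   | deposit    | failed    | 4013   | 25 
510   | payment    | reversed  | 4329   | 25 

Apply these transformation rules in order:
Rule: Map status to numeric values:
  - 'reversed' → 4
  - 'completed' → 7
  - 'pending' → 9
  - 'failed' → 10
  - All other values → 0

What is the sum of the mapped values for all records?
52

Step 1: Apply mapping to each record
Step 2: Count by status:
  'reversed': 4 records × 4 = 16
  'completed': 1 records × 7 = 7
  'pending': 1 records × 9 = 9
  'failed': 2 records × 10 = 20
Step 3: Sum all mapped values = 52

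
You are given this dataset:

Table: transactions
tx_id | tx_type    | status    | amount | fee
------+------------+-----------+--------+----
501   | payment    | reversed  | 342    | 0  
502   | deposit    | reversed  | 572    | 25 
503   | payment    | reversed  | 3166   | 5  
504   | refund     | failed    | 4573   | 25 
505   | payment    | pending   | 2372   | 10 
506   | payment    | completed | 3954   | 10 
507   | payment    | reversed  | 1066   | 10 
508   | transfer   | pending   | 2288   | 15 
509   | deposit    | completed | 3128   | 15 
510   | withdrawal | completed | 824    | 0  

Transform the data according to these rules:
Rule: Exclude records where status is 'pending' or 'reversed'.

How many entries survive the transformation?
4

Step 1: Count records to exclude
  - 2 (pending) + 4 (reversed) = 6 records
Step 2: Total records: 10
Step 3: Remaining = 10 - 6 = 4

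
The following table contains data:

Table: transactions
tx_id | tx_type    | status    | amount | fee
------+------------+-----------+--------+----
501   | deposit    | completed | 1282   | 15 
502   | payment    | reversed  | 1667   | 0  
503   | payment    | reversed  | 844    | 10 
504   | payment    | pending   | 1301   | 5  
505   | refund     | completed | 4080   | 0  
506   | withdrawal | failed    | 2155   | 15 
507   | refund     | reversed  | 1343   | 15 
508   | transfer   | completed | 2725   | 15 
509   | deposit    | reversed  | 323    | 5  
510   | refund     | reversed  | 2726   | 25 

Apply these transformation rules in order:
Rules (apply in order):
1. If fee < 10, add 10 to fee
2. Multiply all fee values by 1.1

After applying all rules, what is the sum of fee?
159.5

Step 1: Apply Rule 1 - Add 10 to records with fee < 10
  - 4 records affected: 10 + (4 × 10) = 50
  - Unaffected records: 95
  - Sum after Rule 1: 145
Step 2: Apply Rule 2 - Multiply all by 1.1
  - 145 × 1.1 = 159.5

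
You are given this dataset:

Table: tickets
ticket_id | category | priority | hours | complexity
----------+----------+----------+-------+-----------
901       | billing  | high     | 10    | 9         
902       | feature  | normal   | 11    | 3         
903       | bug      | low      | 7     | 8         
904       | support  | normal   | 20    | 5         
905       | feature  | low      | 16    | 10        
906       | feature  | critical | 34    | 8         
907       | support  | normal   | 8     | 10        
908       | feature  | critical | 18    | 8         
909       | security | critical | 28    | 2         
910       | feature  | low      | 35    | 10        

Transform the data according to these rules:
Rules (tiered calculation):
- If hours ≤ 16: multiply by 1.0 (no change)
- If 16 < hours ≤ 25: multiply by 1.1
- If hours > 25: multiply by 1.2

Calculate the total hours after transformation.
210.2

Step 1: Tier 1 (hours ≤ 16): 5 records, sum = 52 × 1.0 = 52.0
Step 2: Tier 2 (16 < hours ≤ 25): 2 records, sum = 38 × 1.1 = 41.8
Step 3: Tier 3 (hours > 25): 3 records, sum = 97 × 1.2 = 116.4
Step 4: Final sum = 52.0 + 41.8 + 116.4 = 210.2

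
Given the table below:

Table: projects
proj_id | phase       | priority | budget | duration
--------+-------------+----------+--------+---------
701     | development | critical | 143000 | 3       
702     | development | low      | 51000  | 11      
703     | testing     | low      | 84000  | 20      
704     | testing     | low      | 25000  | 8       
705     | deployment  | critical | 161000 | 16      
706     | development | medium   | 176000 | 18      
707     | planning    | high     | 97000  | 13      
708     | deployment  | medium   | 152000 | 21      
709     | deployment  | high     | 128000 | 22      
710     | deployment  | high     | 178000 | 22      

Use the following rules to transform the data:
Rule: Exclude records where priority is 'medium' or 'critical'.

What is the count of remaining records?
6

Step 1: Count records to exclude
  - 2 (medium) + 2 (critical) = 4 records
Step 2: Total records: 10
Step 3: Remaining = 10 - 4 = 6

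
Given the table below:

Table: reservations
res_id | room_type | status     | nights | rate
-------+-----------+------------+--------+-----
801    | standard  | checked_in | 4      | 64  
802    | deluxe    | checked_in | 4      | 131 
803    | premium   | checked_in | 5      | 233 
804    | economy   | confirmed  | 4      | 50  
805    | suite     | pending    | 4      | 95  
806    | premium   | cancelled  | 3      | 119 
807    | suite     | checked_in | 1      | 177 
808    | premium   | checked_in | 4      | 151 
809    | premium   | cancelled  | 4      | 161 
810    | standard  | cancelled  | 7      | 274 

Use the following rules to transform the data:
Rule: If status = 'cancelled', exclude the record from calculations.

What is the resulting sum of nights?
26

Step 1: Identify records where status = 'cancelled'
Step 2: The excluded records sum to 14
Step 3: Original total nights = 40
Step 4: Remaining total = 40 - 14 = 26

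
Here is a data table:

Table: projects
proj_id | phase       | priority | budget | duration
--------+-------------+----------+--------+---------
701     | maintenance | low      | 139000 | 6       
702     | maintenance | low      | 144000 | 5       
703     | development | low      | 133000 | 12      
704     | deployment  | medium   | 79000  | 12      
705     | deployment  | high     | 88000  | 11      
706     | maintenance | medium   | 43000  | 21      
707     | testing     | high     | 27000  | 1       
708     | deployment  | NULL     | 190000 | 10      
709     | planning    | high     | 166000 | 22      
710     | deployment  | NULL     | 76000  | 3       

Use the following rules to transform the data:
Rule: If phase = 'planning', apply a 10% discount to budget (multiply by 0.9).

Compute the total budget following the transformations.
1068400.0

Step 1: Records with phase = 'planning' have total budget = 166000
Step 2: Apply multiplier: 166000 × 0.9 = 149400.0
Step 3: Other records total: 919000
Step 4: Final sum = 149400.0 + 919000 = 1068400.0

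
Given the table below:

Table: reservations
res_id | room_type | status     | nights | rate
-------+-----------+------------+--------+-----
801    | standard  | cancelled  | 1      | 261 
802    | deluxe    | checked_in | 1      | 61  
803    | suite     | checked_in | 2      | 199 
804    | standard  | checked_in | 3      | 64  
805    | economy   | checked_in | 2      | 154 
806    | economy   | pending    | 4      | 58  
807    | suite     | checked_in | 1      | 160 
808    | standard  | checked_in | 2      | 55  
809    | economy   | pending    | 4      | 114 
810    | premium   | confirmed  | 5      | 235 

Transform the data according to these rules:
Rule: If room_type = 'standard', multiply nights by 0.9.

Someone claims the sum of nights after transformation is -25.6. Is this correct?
No, the correct result is 24.4.

Step 1: Calculate the correct sum after transformation
Step 2: Apply multiplier 0.9 to records where room_type = 'standard'
Step 3: Correct result = 24.4
Step 4: Claimed result = -25.6
Step 5: 24.4 ≠ -25.6
Conclusion: The claimed result is incorrect. The correct answer is 24.4.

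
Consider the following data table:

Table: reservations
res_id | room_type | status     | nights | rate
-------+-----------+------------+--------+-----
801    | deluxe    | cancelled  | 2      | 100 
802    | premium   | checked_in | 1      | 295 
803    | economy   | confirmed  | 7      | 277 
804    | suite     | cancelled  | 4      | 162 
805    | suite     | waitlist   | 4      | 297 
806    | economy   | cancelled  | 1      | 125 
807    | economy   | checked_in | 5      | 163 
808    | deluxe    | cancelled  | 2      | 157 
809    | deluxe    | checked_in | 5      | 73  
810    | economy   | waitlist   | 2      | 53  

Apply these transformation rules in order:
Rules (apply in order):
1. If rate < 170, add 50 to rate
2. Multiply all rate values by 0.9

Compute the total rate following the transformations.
1846.8

Step 1: Apply Rule 1 - Add 50 to records with rate < 170
  - 7 records affected: 833 + (7 × 50) = 1183
  - Unaffected records: 869
  - Sum after Rule 1: 2052
Step 2: Apply Rule 2 - Multiply all by 0.9
  - 2052 × 0.9 = 1846.8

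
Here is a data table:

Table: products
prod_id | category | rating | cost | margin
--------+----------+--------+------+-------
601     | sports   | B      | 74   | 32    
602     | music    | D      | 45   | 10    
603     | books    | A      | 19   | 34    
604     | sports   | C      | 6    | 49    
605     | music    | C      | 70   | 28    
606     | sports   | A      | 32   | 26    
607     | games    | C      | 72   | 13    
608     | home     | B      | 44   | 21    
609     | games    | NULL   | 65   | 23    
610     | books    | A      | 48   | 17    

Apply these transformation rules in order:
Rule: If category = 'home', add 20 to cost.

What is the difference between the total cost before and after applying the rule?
20

Step 1: Original sum of cost = 475
Step 2: 1 records have category = 'home'
Step 3: Each affected record changes by 20
Step 4: Total change = 1 × 20 = 20
Step 5: New sum = 475 + 20 = 495
Step 6: Difference = |495 - 475| = 20
        (Sum increased by 20)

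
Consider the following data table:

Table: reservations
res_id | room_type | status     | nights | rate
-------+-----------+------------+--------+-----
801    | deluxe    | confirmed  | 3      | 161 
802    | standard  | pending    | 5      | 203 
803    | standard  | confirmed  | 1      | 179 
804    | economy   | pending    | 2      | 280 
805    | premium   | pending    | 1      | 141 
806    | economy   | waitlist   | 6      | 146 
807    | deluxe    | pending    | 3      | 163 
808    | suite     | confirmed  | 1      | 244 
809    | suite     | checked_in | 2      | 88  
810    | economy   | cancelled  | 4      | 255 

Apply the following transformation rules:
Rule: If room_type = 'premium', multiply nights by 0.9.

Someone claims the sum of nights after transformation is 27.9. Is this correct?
Yes, the result is correct.

Step 1: Calculate the correct sum after transformation
Step 2: Apply multiplier 0.9 to records where room_type = 'premium'
Step 3: Correct result = 27.9
Step 4: Claimed result = 27.9
Step 5: 27.9 = 27.9 ✓
Conclusion: The claimed result is correct.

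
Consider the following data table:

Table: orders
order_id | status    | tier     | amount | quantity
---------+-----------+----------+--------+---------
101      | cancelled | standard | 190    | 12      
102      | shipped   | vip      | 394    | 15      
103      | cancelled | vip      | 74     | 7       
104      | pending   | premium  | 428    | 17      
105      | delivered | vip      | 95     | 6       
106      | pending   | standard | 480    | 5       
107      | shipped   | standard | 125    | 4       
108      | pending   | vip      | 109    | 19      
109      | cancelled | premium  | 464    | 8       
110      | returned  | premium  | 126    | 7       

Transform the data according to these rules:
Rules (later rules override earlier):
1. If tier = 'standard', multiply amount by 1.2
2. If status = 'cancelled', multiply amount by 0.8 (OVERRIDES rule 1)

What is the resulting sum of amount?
2460.4

Step 1: Rule 2 takes priority for records with status = 'cancelled'
  - 3 records: 728 × 0.8 = 582.4
Step 2: Rule 1 applies to remaining records with tier = 'standard'
  - 2 records: 605 × 1.2 = 726.0
Step 3: Other records unchanged: 1152
Step 4: Final sum = 582.4 + 726.0 + 1152 = 2460.4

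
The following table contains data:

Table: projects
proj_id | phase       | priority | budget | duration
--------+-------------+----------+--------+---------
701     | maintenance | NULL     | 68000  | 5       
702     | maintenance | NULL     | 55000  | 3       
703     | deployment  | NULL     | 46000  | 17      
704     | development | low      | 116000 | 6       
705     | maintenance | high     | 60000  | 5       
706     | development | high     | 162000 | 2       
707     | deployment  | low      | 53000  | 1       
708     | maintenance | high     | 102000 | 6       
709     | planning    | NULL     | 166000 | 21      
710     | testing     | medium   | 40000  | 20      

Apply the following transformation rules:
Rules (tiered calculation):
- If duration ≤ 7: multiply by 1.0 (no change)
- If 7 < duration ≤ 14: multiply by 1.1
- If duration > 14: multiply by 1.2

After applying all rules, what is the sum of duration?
97.6

Step 1: Tier 1 (duration ≤ 7): 7 records, sum = 28 × 1.0 = 28.0
Step 2: Tier 2 (7 < duration ≤ 14): 0 records, sum = 0 × 1.1 = 0.0
Step 3: Tier 3 (duration > 14): 3 records, sum = 58 × 1.2 = 69.6
Step 4: Final sum = 28.0 + 0.0 + 69.6 = 97.6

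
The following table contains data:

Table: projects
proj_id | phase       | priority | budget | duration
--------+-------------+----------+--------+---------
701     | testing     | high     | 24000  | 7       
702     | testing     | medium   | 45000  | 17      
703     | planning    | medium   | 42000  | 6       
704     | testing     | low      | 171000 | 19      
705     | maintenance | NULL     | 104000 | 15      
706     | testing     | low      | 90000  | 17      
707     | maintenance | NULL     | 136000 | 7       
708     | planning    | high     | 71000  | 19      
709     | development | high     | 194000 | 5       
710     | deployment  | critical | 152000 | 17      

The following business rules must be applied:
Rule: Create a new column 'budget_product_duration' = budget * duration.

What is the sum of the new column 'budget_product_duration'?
13379000

Step 1: For each record, compute budget * duration
Example calculations:
  24000 * 7 = 168000
  45000 * 17 = 765000
  42000 * 6 = 252000
  ...
Step 2: Sum all derived values
Step 3: Total = 13379000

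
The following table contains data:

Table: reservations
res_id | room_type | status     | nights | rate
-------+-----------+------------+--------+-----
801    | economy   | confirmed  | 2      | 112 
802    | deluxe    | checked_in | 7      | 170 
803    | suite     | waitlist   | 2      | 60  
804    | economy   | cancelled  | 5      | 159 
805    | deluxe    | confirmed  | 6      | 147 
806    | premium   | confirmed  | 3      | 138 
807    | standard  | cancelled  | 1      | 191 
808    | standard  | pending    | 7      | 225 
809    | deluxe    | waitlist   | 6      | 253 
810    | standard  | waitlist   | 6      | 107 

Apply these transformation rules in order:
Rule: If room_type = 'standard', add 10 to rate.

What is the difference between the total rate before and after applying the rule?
30

Step 1: Original sum of rate = 1562
Step 2: 3 records have room_type = 'standard'
Step 3: Each affected record changes by 10
Step 4: Total change = 3 × 10 = 30
Step 5: New sum = 1562 + 30 = 1592
Step 6: Difference = |1592 - 1562| = 30
        (Sum increased by 30)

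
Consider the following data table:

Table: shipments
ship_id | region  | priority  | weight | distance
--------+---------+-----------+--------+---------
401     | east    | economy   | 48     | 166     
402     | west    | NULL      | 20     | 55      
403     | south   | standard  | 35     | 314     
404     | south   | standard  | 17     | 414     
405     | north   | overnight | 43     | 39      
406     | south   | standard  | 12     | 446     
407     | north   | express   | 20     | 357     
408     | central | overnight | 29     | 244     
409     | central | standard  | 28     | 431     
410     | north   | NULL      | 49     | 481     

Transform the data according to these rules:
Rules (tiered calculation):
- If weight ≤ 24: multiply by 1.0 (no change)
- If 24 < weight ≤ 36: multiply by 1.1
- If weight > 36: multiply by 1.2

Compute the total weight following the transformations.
338.2

Step 1: Tier 1 (weight ≤ 24): 4 records, sum = 69 × 1.0 = 69.0
Step 2: Tier 2 (24 < weight ≤ 36): 3 records, sum = 92 × 1.1 = 101.2
Step 3: Tier 3 (weight > 36): 3 records, sum = 140 × 1.2 = 168.0
Step 4: Final sum = 69.0 + 101.2 + 168.0 = 338.2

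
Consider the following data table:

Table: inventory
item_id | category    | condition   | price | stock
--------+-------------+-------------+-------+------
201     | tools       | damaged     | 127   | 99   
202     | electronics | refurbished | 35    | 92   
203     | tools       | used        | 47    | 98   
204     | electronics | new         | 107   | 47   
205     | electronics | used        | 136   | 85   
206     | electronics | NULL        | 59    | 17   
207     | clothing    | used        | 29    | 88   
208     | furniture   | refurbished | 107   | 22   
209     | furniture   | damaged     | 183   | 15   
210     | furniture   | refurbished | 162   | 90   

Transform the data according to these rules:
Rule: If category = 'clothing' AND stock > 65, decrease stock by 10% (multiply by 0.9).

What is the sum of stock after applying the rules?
644.2

Step 1: Find records where category = 'clothing' AND stock > 65
Step 2: 1 records match, summing to 88
Step 3: After multiplier: 88 × 0.9 = 79.2
Step 4: Unaffected records sum: 565
Step 5: Final sum = 79.2 + 565 = 644.2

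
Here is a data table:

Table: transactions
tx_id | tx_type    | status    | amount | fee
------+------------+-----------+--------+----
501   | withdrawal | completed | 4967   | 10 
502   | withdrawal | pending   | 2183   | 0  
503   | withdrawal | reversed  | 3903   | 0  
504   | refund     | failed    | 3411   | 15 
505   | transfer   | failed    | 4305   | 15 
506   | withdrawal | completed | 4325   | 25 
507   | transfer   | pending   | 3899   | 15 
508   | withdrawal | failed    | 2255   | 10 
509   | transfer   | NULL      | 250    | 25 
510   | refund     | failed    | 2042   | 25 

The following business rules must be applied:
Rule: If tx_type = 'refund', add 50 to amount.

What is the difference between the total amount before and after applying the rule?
100

Step 1: Original sum of amount = 31540
Step 2: 2 records have tx_type = 'refund'
Step 3: Each affected record changes by 50
Step 4: Total change = 2 × 50 = 100
Step 5: New sum = 31540 + 100 = 31640
Step 6: Difference = |31640 - 31540| = 100
        (Sum increased by 100)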